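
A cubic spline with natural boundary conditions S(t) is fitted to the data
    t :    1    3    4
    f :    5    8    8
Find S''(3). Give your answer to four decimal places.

-1.5000

Write m_i for S''(x_i). With h_i = 2, 1 and divided differences Δ_i = 3/2, 0, the continuity of S' gives the tridiagonal system
  2·m_0 + 6·m_1 + 1·m_2 = 6(Δ_1 - Δ_0) = -9
Natural end conditions: m_0 = m_2 = 0.
Hence m_0 = 0, m_1 = -3/2, m_2 = 0.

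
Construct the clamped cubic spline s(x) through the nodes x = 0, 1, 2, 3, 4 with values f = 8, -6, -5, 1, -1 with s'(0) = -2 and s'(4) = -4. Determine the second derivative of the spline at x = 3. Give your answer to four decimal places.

Put σ_i = s'' at the i-th knot. Here h = (1, 1, 1, 1) and Δ = (-14, 1, 6, -2), so the interior equations h_(i-1)·σ_(i-1) + 2(h_(i-1)+h_i)·σ_i + h_i·σ_(i+1) = 6(Δ_i − Δ_(i-1)) read
  1·σ_0 + 4·σ_1 + 1·σ_2 = 6(Δ_1 - Δ_0) = 90
  1·σ_1 + 4·σ_2 + 1·σ_3 = 6(Δ_2 - Δ_1) = 30
  1·σ_2 + 4·σ_3 + 1·σ_4 = 6(Δ_3 - Δ_2) = -48
Clamped end conditions give two more equations: 2h_0·σ_0 + h_0·σ_1 = 6(Δ_0 - s'(0)) = -72 and h_3·σ_3 + 2h_3·σ_4 = 6(s'(4) - Δ_3) = -12.
Forward elimination and back-substitution give σ_0 = -215/4, σ_1 = 71/2, σ_2 = 7/4, σ_3 = -25/2, σ_4 = 1/4.

-12.5000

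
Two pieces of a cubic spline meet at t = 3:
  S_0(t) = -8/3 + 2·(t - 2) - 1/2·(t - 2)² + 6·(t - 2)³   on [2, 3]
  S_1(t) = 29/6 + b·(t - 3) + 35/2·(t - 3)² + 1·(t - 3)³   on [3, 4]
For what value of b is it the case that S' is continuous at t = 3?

S_0'(t) = 2 - 1·(t - 2) + 18·(t - 2)², so S_0'(3) = 19. On the right, S_1'(3) = b, so b = 19.

19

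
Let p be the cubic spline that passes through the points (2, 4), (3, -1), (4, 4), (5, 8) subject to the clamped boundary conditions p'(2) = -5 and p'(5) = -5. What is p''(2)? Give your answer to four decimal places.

-8.4000

Let σ_i = p''(x_i). Step sizes h_i = 1, 1, 1; slopes of the chords Δ_i = (y_(i+1) - y_i)/h_i = -5, 5, 4.
  1·σ_0 + 4·σ_1 + 1·σ_2 = 6(Δ_1 - Δ_0) = 60
  1·σ_1 + 4·σ_2 + 1·σ_3 = 6(Δ_2 - Δ_1) = -6
Clamped end conditions give two more equations: 2h_0·σ_0 + h_0·σ_1 = 6(Δ_0 - p'(2)) = 0 and h_2·σ_2 + 2h_2·σ_3 = 6(p'(5) - Δ_2) = -54.
Solving the tridiagonal system: σ_0 = -42/5, σ_1 = 84/5, σ_2 = 6/5, σ_3 = -138/5.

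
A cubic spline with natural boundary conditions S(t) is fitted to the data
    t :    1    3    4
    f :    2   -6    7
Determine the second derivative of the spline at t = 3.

Write M_i for S''(x_i). With h_i = 2, 1 and divided differences Δ_i = -4, 13, the continuity of S' gives the tridiagonal system
  2·M_0 + 6·M_1 + 1·M_2 = 6(Δ_1 - Δ_0) = 102
Natural end conditions: M_0 = M_2 = 0.
Forward elimination and back-substitution give M_0 = 0, M_1 = 17, M_2 = 0.

17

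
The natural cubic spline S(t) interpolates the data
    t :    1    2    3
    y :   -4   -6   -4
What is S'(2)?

Let M_i = S''(x_i). Step sizes h_i = 1, 1; slopes of the chords Δ_i = (y_(i+1) - y_i)/h_i = -2, 2.
  1·M_0 + 4·M_1 + 1·M_2 = 6(Δ_1 - Δ_0) = 24
Natural end conditions: M_0 = M_2 = 0.
Solving: M_0 = 0, M_1 = 6, M_2 = 0.
On [2, 3], S'(t) = b_1 + 2c_1·(t - 2) + 3d_1·(t - 2)² with b_1 = Δ_1 - h_1(2M_1 + M_2)/6 = 0, c_1 = M_1/2 = 3, d_1 = (M_2 - M_1)/(6h_1) = -1. So S'(2) = 0.

0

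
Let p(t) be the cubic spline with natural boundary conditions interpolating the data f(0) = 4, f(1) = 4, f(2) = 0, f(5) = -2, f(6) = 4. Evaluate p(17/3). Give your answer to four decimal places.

1.7838

With M_i denoting the second derivative at x_i, h_i = 1, 1, 3, 1, and Δ_i = (y_(i+1) − y_i)/h_i = 0, -4, -2/3, 6:
  1·M_0 + 4·M_1 + 1·M_2 = 6(Δ_1 - Δ_0) = -24
  1·M_1 + 8·M_2 + 3·M_3 = 6(Δ_2 - Δ_1) = 20
  3·M_2 + 8·M_3 + 1·M_4 = 6(Δ_3 - Δ_2) = 40
Natural end conditions: M_0 = M_4 = 0.
Solving: M_0 = 0, M_1 = -340/53, M_2 = 88/53, M_3 = 232/53, M_4 = 0.
On [5, 6], p(t) = -2 + 722/159·(t - 5) + 116/53·(t - 5)² - 116/159·(t - 5)³.
With (t - 5) = 2/3: p(17/3) = 7658/4293.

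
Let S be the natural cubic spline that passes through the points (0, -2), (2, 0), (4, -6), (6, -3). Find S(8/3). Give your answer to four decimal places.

-1.8568

Let M_i = S''(x_i). Step sizes h_i = 2, 2, 2; slopes of the chords Δ_i = (y_(i+1) - y_i)/h_i = 1, -3, 3/2.
  2·M_0 + 8·M_1 + 2·M_2 = 6(Δ_1 - Δ_0) = -24
  2·M_1 + 8·M_2 + 2·M_3 = 6(Δ_2 - Δ_1) = 27
Natural end conditions: M_0 = M_3 = 0.
Solving: M_0 = 0, M_1 = -41/10, M_2 = 22/5, M_3 = 0.
On [2, 4], S(x) = 0 - 26/15·(x - 2) - 41/20·(x - 2)² + 17/24·(x - 2)³.
With (x - 2) = 2/3: S(8/3) = -752/405.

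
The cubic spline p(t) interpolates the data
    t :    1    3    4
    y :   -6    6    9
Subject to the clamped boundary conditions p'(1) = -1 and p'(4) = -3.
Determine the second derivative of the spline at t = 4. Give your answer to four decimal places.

-15.6667

With m_i denoting the second derivative at x_i, h_i = 2, 1, and Δ_i = (y_(i+1) − y_i)/h_i = 6, 3:
  2·m_0 + 6·m_1 + 1·m_2 = 6(Δ_1 - Δ_0) = -18
Clamped end conditions give two more equations: 2h_0·m_0 + h_0·m_1 = 6(Δ_0 - p'(1)) = 42 and h_1·m_1 + 2h_1·m_2 = 6(p'(4) - Δ_1) = -36.
Solving the tridiagonal system: m_0 = 77/6, m_1 = -14/3, m_2 = -47/3.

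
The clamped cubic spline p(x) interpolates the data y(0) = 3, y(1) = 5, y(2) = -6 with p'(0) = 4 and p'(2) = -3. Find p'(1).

-7

Write M_i for p''(x_i). With h_i = 1, 1 and divided differences Δ_i = 2, -11, the continuity of p' gives the tridiagonal system
  1·M_0 + 4·M_1 + 1·M_2 = 6(Δ_1 - Δ_0) = -78
Clamped end conditions give two more equations: 2h_0·M_0 + h_0·M_1 = 6(Δ_0 - p'(0)) = -12 and h_1·M_1 + 2h_1·M_2 = 6(p'(2) - Δ_1) = 48.
Hence M_0 = 10, M_1 = -32, M_2 = 40.
On [1, 2], p'(x) = b_1 + 2c_1·(x - 1) + 3d_1·(x - 1)² with b_1 = Δ_1 - h_1(2M_1 + M_2)/6 = -7, c_1 = M_1/2 = -16, d_1 = (M_2 - M_1)/(6h_1) = 12. So p'(1) = -7.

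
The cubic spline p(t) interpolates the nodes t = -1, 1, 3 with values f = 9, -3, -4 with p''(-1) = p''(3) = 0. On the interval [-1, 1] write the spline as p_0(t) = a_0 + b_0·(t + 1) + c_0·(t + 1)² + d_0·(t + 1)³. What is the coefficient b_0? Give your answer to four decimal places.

Write m_i for p''(x_i). With h_i = 2, 2 and divided differences Δ_i = -6, -1/2, the continuity of p' gives the tridiagonal system
  2·m_0 + 8·m_1 + 2·m_2 = 6(Δ_1 - Δ_0) = 33
Natural end conditions: m_0 = m_2 = 0.
Solving: m_0 = 0, m_1 = 33/8, m_2 = 0.
On [-1, 1], with p_0(t) = a_0 + b_0·(t + 1) + c_0·(t + 1)² + d_0·(t + 1)³: c_0 = m_0/2 = 0, d_0 = (m_1 - m_0)/(6h_0) = 11/32, b_0 = Δ_0 - h_0(2m_0 + m_1)/6 = -59/8.

-7.3750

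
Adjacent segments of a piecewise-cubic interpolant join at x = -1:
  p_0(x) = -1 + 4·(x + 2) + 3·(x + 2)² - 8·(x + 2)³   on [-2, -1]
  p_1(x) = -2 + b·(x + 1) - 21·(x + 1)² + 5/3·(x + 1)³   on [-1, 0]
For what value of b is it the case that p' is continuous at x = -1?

-14

p_0'(x) = 4 + 6·(x + 2) - 24·(x + 2)², so p_0'(-1) = -14. On the right, p_1'(-1) = b, so b = -14.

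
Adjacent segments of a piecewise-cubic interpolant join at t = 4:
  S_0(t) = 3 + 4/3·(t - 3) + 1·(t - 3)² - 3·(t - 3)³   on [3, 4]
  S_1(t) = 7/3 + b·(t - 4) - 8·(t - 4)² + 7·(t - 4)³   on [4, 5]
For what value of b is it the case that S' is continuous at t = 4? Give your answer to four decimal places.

S_0'(t) = 4/3 + 2·(t - 3) - 9·(t - 3)², so S_0'(4) = -17/3. On the right, S_1'(4) = b, so b = -17/3.

-5.6667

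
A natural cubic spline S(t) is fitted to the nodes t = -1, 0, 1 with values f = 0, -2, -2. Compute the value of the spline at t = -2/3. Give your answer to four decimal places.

-0.8148

Let M_i = S''(x_i). Step sizes h_i = 1, 1; slopes of the chords Δ_i = (y_(i+1) - y_i)/h_i = -2, 0.
  1·M_0 + 4·M_1 + 1·M_2 = 6(Δ_1 - Δ_0) = 12
Natural end conditions: M_0 = M_2 = 0.
Hence M_0 = 0, M_1 = 3, M_2 = 0.
On [-1, 0], S(t) = 0 - 5/2·(t + 1) + 0·(t + 1)² + 1/2·(t + 1)³.
With (t + 1) = 1/3: S(-2/3) = -22/27.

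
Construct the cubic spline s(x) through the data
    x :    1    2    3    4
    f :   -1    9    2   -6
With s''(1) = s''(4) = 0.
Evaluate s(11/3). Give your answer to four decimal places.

Write m_i for s''(x_i). With h_i = 1, 1, 1 and divided differences Δ_i = 10, -7, -8, the continuity of s' gives the tridiagonal system
  1·m_0 + 4·m_1 + 1·m_2 = 6(Δ_1 - Δ_0) = -102
  1·m_1 + 4·m_2 + 1·m_3 = 6(Δ_2 - Δ_1) = -6
Natural end conditions: m_0 = m_3 = 0.
Solving the tridiagonal system: m_0 = 0, m_1 = -134/5, m_2 = 26/5, m_3 = 0.
On [3, 4], s(x) = 2 - 146/15·(x - 3) + 13/5·(x - 3)² - 13/15·(x - 3)³.
With (x - 3) = 2/3: s(11/3) = -1454/405.

-3.5901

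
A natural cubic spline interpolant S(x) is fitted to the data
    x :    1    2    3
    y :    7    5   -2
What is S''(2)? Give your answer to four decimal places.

Let m_i = S''(x_i). Step sizes h_i = 1, 1; slopes of the chords Δ_i = (y_(i+1) - y_i)/h_i = -2, -7.
  1·m_0 + 4·m_1 + 1·m_2 = 6(Δ_1 - Δ_0) = -30
Natural end conditions: m_0 = m_2 = 0.
Hence m_0 = 0, m_1 = -15/2, m_2 = 0.

-7.5000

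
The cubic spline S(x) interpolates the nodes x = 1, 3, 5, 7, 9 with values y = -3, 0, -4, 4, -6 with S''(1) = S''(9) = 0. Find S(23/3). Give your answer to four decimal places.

With M_i denoting the second derivative at x_i, h_i = 2, 2, 2, 2, and Δ_i = (y_(i+1) − y_i)/h_i = 3/2, -2, 4, -5:
  2·M_0 + 8·M_1 + 2·M_2 = 6(Δ_1 - Δ_0) = -21
  2·M_1 + 8·M_2 + 2·M_3 = 6(Δ_2 - Δ_1) = 36
  2·M_2 + 8·M_3 + 2·M_4 = 6(Δ_3 - Δ_2) = -54
Natural end conditions: M_0 = M_4 = 0.
Solving the tridiagonal system: M_0 = 0, M_1 = -513/112, M_2 = 219/28, M_3 = -975/112, M_4 = 0.
On [7, 9], S(x) = 4 + 45/56·(x - 7) - 975/224·(x - 7)² + 325/448·(x - 7)³.
With (x - 7) = 2/3: S(23/3) = 2129/756.

2.8161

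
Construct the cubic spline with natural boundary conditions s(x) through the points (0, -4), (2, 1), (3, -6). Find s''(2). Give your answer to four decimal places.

Write M_i for s''(x_i). With h_i = 2, 1 and divided differences Δ_i = 5/2, -7, the continuity of s' gives the tridiagonal system
  2·M_0 + 6·M_1 + 1·M_2 = 6(Δ_1 - Δ_0) = -57
Natural end conditions: M_0 = M_2 = 0.
Solving: M_0 = 0, M_1 = -19/2, M_2 = 0.

-9.5000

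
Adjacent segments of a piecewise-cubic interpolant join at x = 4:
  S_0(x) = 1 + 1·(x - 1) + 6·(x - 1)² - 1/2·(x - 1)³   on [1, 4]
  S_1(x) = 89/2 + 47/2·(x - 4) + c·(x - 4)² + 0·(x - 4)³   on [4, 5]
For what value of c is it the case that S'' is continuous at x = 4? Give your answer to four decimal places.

S_0''(x) = 12 - 3·(x - 1), so S_0''(4) = 3. On the right, S_1''(4) = 2c, so c = 3/2.

1.5000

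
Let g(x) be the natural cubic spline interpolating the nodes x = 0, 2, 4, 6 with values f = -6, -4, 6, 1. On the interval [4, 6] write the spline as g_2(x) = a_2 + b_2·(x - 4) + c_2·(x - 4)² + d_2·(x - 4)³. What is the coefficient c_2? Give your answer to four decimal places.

With σ_i denoting the second derivative at x_i, h_i = 2, 2, 2, and Δ_i = (y_(i+1) − y_i)/h_i = 1, 5, -5/2:
  2·σ_0 + 8·σ_1 + 2·σ_2 = 6(Δ_1 - Δ_0) = 24
  2·σ_1 + 8·σ_2 + 2·σ_3 = 6(Δ_2 - Δ_1) = -45
Natural end conditions: σ_0 = σ_3 = 0.
Solving: σ_0 = 0, σ_1 = 47/10, σ_2 = -34/5, σ_3 = 0.
On [4, 6], with g_2(x) = a_2 + b_2·(x - 4) + c_2·(x - 4)² + d_2·(x - 4)³: c_2 = σ_2/2 = -17/5, d_2 = (σ_3 - σ_2)/(6h_2) = 17/30, b_2 = Δ_2 - h_2(2σ_2 + σ_3)/6 = 61/30.

-3.4000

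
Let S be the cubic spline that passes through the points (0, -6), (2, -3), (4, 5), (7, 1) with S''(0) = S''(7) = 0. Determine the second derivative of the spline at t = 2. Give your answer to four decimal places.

Let σ_i = S''(x_i). Step sizes h_i = 2, 2, 3; slopes of the chords Δ_i = (y_(i+1) - y_i)/h_i = 3/2, 4, -4/3.
  2·σ_0 + 8·σ_1 + 2·σ_2 = 6(Δ_1 - Δ_0) = 15
  2·σ_1 + 10·σ_2 + 3·σ_3 = 6(Δ_2 - Δ_1) = -32
Natural end conditions: σ_0 = σ_3 = 0.
Hence σ_0 = 0, σ_1 = 107/38, σ_2 = -143/38, σ_3 = 0.

2.8158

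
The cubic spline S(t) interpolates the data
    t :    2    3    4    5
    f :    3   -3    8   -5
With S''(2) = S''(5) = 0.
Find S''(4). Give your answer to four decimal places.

Let σ_i = S''(x_i). Step sizes h_i = 1, 1, 1; slopes of the chords Δ_i = (y_(i+1) - y_i)/h_i = -6, 11, -13.
  1·σ_0 + 4·σ_1 + 1·σ_2 = 6(Δ_1 - Δ_0) = 102
  1·σ_1 + 4·σ_2 + 1·σ_3 = 6(Δ_2 - Δ_1) = -144
Natural end conditions: σ_0 = σ_3 = 0.
Forward elimination and back-substitution give σ_0 = 0, σ_1 = 184/5, σ_2 = -226/5, σ_3 = 0.

-45.2000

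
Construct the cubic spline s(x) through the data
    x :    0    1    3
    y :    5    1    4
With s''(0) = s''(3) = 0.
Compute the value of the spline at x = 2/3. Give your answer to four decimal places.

1.9938

Write M_i for s''(x_i). With h_i = 1, 2 and divided differences Δ_i = -4, 3/2, the continuity of s' gives the tridiagonal system
  1·M_0 + 6·M_1 + 2·M_2 = 6(Δ_1 - Δ_0) = 33
Natural end conditions: M_0 = M_2 = 0.
Hence M_0 = 0, M_1 = 11/2, M_2 = 0.
On [0, 1], s(x) = 5 - 59/12·x + 0·x² + 11/12·x³.
With x = 2/3: s(2/3) = 323/162.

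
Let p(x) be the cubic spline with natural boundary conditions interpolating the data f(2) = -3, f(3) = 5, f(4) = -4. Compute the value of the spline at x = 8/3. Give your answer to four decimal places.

Put M_i = p'' at the i-th knot. Here h = (1, 1) and Δ = (8, -9), so the interior equations h_(i-1)·M_(i-1) + 2(h_(i-1)+h_i)·M_i + h_i·M_(i+1) = 6(Δ_i − Δ_(i-1)) read
  1·M_0 + 4·M_1 + 1·M_2 = 6(Δ_1 - Δ_0) = -102
Natural end conditions: M_0 = M_2 = 0.
Solving the tridiagonal system: M_0 = 0, M_1 = -51/2, M_2 = 0.
On [2, 3], p(x) = -3 + 49/4·(x - 2) + 0·(x - 2)² - 17/4·(x - 2)³.
With (x - 2) = 2/3: p(8/3) = 211/54.

3.9074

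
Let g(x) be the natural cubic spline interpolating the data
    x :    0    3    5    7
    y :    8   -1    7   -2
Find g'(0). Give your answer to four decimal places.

-5.8816

Write M_i for g''(x_i). With h_i = 3, 2, 2 and divided differences Δ_i = -3, 4, -9/2, the continuity of g' gives the tridiagonal system
  3·M_0 + 10·M_1 + 2·M_2 = 6(Δ_1 - Δ_0) = 42
  2·M_1 + 8·M_2 + 2·M_3 = 6(Δ_2 - Δ_1) = -51
Natural end conditions: M_0 = M_3 = 0.
Solving: M_0 = 0, M_1 = 219/38, M_2 = -297/38, M_3 = 0.
On [0, 3], g'(x) = b_0 + 2c_0·x + 3d_0·x² with b_0 = Δ_0 - h_0(2M_0 + M_1)/6 = -447/76, c_0 = M_0/2 = 0, d_0 = (M_1 - M_0)/(6h_0) = 73/228. So g'(0) = -447/76.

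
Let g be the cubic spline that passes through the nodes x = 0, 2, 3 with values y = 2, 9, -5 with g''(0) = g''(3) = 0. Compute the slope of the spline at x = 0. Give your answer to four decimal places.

9.3333

Put σ_i = g'' at the i-th knot. Here h = (2, 1) and Δ = (7/2, -14), so the interior equations h_(i-1)·σ_(i-1) + 2(h_(i-1)+h_i)·σ_i + h_i·σ_(i+1) = 6(Δ_i − Δ_(i-1)) read
  2·σ_0 + 6·σ_1 + 1·σ_2 = 6(Δ_1 - Δ_0) = -105
Natural end conditions: σ_0 = σ_2 = 0.
Forward elimination and back-substitution give σ_0 = 0, σ_1 = -35/2, σ_2 = 0.
On [0, 2], g'(x) = b_0 + 2c_0·x + 3d_0·x² with b_0 = Δ_0 - h_0(2σ_0 + σ_1)/6 = 28/3, c_0 = σ_0/2 = 0, d_0 = (σ_1 - σ_0)/(6h_0) = -35/24. So g'(0) = 28/3.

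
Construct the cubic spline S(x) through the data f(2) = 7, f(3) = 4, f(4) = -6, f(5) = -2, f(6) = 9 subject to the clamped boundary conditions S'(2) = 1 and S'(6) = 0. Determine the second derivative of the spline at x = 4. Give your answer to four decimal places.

20.7500

Let m_i = S''(x_i). Step sizes h_i = 1, 1, 1, 1; slopes of the chords Δ_i = (y_(i+1) - y_i)/h_i = -3, -10, 4, 11.
  1·m_0 + 4·m_1 + 1·m_2 = 6(Δ_1 - Δ_0) = -42
  1·m_1 + 4·m_2 + 1·m_3 = 6(Δ_2 - Δ_1) = 84
  1·m_2 + 4·m_3 + 1·m_4 = 6(Δ_3 - Δ_2) = 42
Clamped end conditions give two more equations: 2h_0·m_0 + h_0·m_1 = 6(Δ_0 - S'(2)) = -24 and h_3·m_3 + 2h_3·m_4 = 6(S'(6) - Δ_3) = -66.
Solving: m_0 = -19/4, m_1 = -29/2, m_2 = 83/4, m_3 = 31/2, m_4 = -163/4.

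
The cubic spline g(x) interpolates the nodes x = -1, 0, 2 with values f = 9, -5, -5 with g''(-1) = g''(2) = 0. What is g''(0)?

Put M_i = g'' at the i-th knot. Here h = (1, 2) and Δ = (-14, 0), so the interior equations h_(i-1)·M_(i-1) + 2(h_(i-1)+h_i)·M_i + h_i·M_(i+1) = 6(Δ_i − Δ_(i-1)) read
  1·M_0 + 6·M_1 + 2·M_2 = 6(Δ_1 - Δ_0) = 84
Natural end conditions: M_0 = M_2 = 0.
Solving: M_0 = 0, M_1 = 14, M_2 = 0.

14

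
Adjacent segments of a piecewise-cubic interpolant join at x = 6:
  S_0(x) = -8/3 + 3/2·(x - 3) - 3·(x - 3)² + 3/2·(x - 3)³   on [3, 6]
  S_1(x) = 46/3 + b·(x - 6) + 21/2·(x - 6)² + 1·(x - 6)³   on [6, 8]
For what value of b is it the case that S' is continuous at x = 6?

24

S_0'(x) = 3/2 - 6·(x - 3) + 9/2·(x - 3)², so S_0'(6) = 24. On the right, S_1'(6) = b, so b = 24.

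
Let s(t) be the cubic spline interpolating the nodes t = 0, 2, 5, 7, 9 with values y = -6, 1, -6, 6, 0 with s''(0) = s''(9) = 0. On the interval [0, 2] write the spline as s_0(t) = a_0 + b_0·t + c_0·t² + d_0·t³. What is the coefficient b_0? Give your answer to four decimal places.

5.5271

Put m_i = s'' at the i-th knot. Here h = (2, 3, 2, 2) and Δ = (7/2, -7/3, 6, -3), so the interior equations h_(i-1)·m_(i-1) + 2(h_(i-1)+h_i)·m_i + h_i·m_(i+1) = 6(Δ_i − Δ_(i-1)) read
  2·m_0 + 10·m_1 + 3·m_2 = 6(Δ_1 - Δ_0) = -35
  3·m_1 + 10·m_2 + 2·m_3 = 6(Δ_2 - Δ_1) = 50
  2·m_2 + 8·m_3 + 2·m_4 = 6(Δ_3 - Δ_2) = -54
Natural end conditions: m_0 = m_4 = 0.
Forward elimination and back-substitution give m_0 = 0, m_1 = -523/86, m_2 = 370/43, m_3 = -1531/172, m_4 = 0.
On [0, 2], with s_0(t) = a_0 + b_0·t + c_0·t² + d_0·t³: c_0 = m_0/2 = 0, d_0 = (m_1 - m_0)/(6h_0) = -523/1032, b_0 = Δ_0 - h_0(2m_0 + m_1)/6 = 713/129.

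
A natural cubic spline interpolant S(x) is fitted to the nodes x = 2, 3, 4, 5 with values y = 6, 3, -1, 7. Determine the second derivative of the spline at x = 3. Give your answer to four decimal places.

-6.4000

Let σ_i = S''(x_i). Step sizes h_i = 1, 1, 1; slopes of the chords Δ_i = (y_(i+1) - y_i)/h_i = -3, -4, 8.
  1·σ_0 + 4·σ_1 + 1·σ_2 = 6(Δ_1 - Δ_0) = -6
  1·σ_1 + 4·σ_2 + 1·σ_3 = 6(Δ_2 - Δ_1) = 72
Natural end conditions: σ_0 = σ_3 = 0.
Forward elimination and back-substitution give σ_0 = 0, σ_1 = -32/5, σ_2 = 98/5, σ_3 = 0.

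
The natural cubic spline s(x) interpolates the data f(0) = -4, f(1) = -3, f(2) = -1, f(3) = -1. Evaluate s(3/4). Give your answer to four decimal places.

Write M_i for s''(x_i). With h_i = 1, 1, 1 and divided differences Δ_i = 1, 2, 0, the continuity of s' gives the tridiagonal system
  1·M_0 + 4·M_1 + 1·M_2 = 6(Δ_1 - Δ_0) = 6
  1·M_1 + 4·M_2 + 1·M_3 = 6(Δ_2 - Δ_1) = -12
Natural end conditions: M_0 = M_3 = 0.
Solving: M_0 = 0, M_1 = 12/5, M_2 = -18/5, M_3 = 0.
On [0, 1], s(x) = -4 + 3/5·x + 0·x² + 2/5·x³.
With x = 3/4: s(3/4) = -541/160.

-3.3813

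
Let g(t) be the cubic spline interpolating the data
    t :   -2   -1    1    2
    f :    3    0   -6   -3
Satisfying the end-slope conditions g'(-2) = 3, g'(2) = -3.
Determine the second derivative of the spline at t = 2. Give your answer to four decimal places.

-22.9714

Write M_i for g''(x_i). With h_i = 1, 2, 1 and divided differences Δ_i = -3, -3, 3, the continuity of g' gives the tridiagonal system
  1·M_0 + 6·M_1 + 2·M_2 = 6(Δ_1 - Δ_0) = 0
  2·M_1 + 6·M_2 + 1·M_3 = 6(Δ_2 - Δ_1) = 36
Clamped end conditions give two more equations: 2h_0·M_0 + h_0·M_1 = 6(Δ_0 - g'(-2)) = -36 and h_2·M_2 + 2h_2·M_3 = 6(g'(2) - Δ_2) = -36.
Solving the tridiagonal system: M_0 = -624/35, M_1 = -12/35, M_2 = 348/35, M_3 = -804/35.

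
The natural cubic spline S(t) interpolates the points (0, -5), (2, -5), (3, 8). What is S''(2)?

Let σ_i = S''(x_i). Step sizes h_i = 2, 1; slopes of the chords Δ_i = (y_(i+1) - y_i)/h_i = 0, 13.
  2·σ_0 + 6·σ_1 + 1·σ_2 = 6(Δ_1 - Δ_0) = 78
Natural end conditions: σ_0 = σ_2 = 0.
Hence σ_0 = 0, σ_1 = 13, σ_2 = 0.

13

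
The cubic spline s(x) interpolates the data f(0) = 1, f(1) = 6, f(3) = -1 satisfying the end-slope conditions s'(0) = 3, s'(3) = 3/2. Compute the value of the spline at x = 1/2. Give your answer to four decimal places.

3.6250

Write σ_i for s''(x_i). With h_i = 1, 2 and divided differences Δ_i = 5, -7/2, the continuity of s' gives the tridiagonal system
  1·σ_0 + 6·σ_1 + 2·σ_2 = 6(Δ_1 - Δ_0) = -51
Clamped end conditions give two more equations: 2h_0·σ_0 + h_0·σ_1 = 6(Δ_0 - s'(0)) = 12 and h_1·σ_1 + 2h_1·σ_2 = 6(s'(3) - Δ_1) = 30.
Hence σ_0 = 14, σ_1 = -16, σ_2 = 31/2.
On [0, 1], s(x) = 1 + 3·x + 7·x² - 5·x³.
With x = 1/2: s(1/2) = 29/8.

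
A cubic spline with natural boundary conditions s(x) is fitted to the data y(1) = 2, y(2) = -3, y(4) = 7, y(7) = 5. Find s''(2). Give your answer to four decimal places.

11.9286

With M_i denoting the second derivative at x_i, h_i = 1, 2, 3, and Δ_i = (y_(i+1) − y_i)/h_i = -5, 5, -2/3:
  1·M_0 + 6·M_1 + 2·M_2 = 6(Δ_1 - Δ_0) = 60
  2·M_1 + 10·M_2 + 3·M_3 = 6(Δ_2 - Δ_1) = -34
Natural end conditions: M_0 = M_3 = 0.
Solving: M_0 = 0, M_1 = 167/14, M_2 = -81/14, M_3 = 0.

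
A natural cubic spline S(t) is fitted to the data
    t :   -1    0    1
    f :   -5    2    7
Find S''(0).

Put M_i = S'' at the i-th knot. Here h = (1, 1) and Δ = (7, 5), so the interior equations h_(i-1)·M_(i-1) + 2(h_(i-1)+h_i)·M_i + h_i·M_(i+1) = 6(Δ_i − Δ_(i-1)) read
  1·M_0 + 4·M_1 + 1·M_2 = 6(Δ_1 - Δ_0) = -12
Natural end conditions: M_0 = M_2 = 0.
Solving the tridiagonal system: M_0 = 0, M_1 = -3, M_2 = 0.

-3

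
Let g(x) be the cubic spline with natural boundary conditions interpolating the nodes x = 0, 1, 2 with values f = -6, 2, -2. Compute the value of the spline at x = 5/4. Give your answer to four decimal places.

Write m_i for g''(x_i). With h_i = 1, 1 and divided differences Δ_i = 8, -4, the continuity of g' gives the tridiagonal system
  1·m_0 + 4·m_1 + 1·m_2 = 6(Δ_1 - Δ_0) = -72
Natural end conditions: m_0 = m_2 = 0.
Hence m_0 = 0, m_1 = -18, m_2 = 0.
On [1, 2], g(x) = 2 + 2·(x - 1) - 9·(x - 1)² + 3·(x - 1)³.
With (x - 1) = 1/4: g(5/4) = 127/64.

1.9844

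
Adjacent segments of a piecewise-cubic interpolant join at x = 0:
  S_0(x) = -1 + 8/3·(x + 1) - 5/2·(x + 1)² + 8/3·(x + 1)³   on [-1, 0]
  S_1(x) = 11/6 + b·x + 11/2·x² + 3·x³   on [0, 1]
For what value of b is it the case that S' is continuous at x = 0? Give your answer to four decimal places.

S_0'(x) = 8/3 - 5·(x + 1) + 8·(x + 1)², so S_0'(0) = 17/3. On the right, S_1'(0) = b, so b = 17/3.

5.6667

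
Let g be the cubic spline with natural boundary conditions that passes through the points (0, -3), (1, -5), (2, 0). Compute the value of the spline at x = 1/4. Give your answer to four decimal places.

Write M_i for g''(x_i). With h_i = 1, 1 and divided differences Δ_i = -2, 5, the continuity of g' gives the tridiagonal system
  1·M_0 + 4·M_1 + 1·M_2 = 6(Δ_1 - Δ_0) = 42
Natural end conditions: M_0 = M_2 = 0.
Hence M_0 = 0, M_1 = 21/2, M_2 = 0.
On [0, 1], g(x) = -3 - 15/4·x + 0·x² + 7/4·x³.
With x = 1/4: g(1/4) = -1001/256.

-3.9102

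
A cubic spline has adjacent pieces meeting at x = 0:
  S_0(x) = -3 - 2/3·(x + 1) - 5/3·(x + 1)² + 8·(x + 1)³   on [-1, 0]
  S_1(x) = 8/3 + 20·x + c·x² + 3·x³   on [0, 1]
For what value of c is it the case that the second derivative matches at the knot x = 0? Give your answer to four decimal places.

22.3333

S_0''(x) = -10/3 + 48·(x + 1), so S_0''(0) = 134/3. On the right, S_1''(0) = 2c, so c = 67/3.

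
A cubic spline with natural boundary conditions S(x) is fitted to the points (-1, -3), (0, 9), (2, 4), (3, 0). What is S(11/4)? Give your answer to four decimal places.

0.8535

With M_i denoting the second derivative at x_i, h_i = 1, 2, 1, and Δ_i = (y_(i+1) − y_i)/h_i = 12, -5/2, -4:
  1·M_0 + 6·M_1 + 2·M_2 = 6(Δ_1 - Δ_0) = -87
  2·M_1 + 6·M_2 + 1·M_3 = 6(Δ_2 - Δ_1) = -9
Natural end conditions: M_0 = M_3 = 0.
Hence M_0 = 0, M_1 = -63/4, M_2 = 15/4, M_3 = 0.
On [2, 3], S(x) = 4 - 21/4·(x - 2) + 15/8·(x - 2)² - 5/8·(x - 2)³.
With (x - 2) = 3/4: S(11/4) = 437/512.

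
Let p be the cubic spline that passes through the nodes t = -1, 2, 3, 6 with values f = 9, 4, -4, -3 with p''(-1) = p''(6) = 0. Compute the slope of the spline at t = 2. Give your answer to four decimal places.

Write σ_i for p''(x_i). With h_i = 3, 1, 3 and divided differences Δ_i = -5/3, -8, 1/3, the continuity of p' gives the tridiagonal system
  3·σ_0 + 8·σ_1 + 1·σ_2 = 6(Δ_1 - Δ_0) = -38
  1·σ_1 + 8·σ_2 + 3·σ_3 = 6(Δ_2 - Δ_1) = 50
Natural end conditions: σ_0 = σ_3 = 0.
Hence σ_0 = 0, σ_1 = -118/21, σ_2 = 146/21, σ_3 = 0.
On [2, 3], p'(t) = b_1 + 2c_1·(t - 2) + 3d_1·(t - 2)² with b_1 = Δ_1 - h_1(2σ_1 + σ_2)/6 = -51/7, c_1 = σ_1/2 = -59/21, d_1 = (σ_2 - σ_1)/(6h_1) = 44/21. So p'(2) = -51/7.

-7.2857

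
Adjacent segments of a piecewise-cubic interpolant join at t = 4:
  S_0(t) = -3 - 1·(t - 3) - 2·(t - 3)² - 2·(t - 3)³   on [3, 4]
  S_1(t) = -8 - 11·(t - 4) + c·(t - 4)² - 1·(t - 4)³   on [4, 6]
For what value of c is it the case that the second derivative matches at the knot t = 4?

S_0''(t) = -4 - 12·(t - 3), so S_0''(4) = -16. On the right, S_1''(4) = 2c, so c = -8.

-8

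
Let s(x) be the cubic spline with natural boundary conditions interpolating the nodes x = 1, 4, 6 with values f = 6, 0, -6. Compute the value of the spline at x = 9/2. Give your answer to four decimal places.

Let M_i = s''(x_i). Step sizes h_i = 3, 2; slopes of the chords Δ_i = (y_(i+1) - y_i)/h_i = -2, -3.
  3·M_0 + 10·M_1 + 2·M_2 = 6(Δ_1 - Δ_0) = -6
Natural end conditions: M_0 = M_2 = 0.
Solving the tridiagonal system: M_0 = 0, M_1 = -3/5, M_2 = 0.
On [4, 6], s(x) = 0 - 13/5·(x - 4) - 3/10·(x - 4)² + 1/20·(x - 4)³.
With (x - 4) = 1/2: s(9/2) = -219/160.

-1.3688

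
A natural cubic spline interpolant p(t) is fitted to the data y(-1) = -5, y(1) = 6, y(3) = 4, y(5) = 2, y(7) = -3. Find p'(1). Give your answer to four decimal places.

1.9643

Write M_i for p''(x_i). With h_i = 2, 2, 2, 2 and divided differences Δ_i = 11/2, -1, -1, -5/2, the continuity of p' gives the tridiagonal system
  2·M_0 + 8·M_1 + 2·M_2 = 6(Δ_1 - Δ_0) = -39
  2·M_1 + 8·M_2 + 2·M_3 = 6(Δ_2 - Δ_1) = 0
  2·M_2 + 8·M_3 + 2·M_4 = 6(Δ_3 - Δ_2) = -9
Natural end conditions: M_0 = M_4 = 0.
Solving the tridiagonal system: M_0 = 0, M_1 = -297/56, M_2 = 12/7, M_3 = -87/56, M_4 = 0.
On [1, 3], p'(t) = b_1 + 2c_1·(t - 1) + 3d_1·(t - 1)² with b_1 = Δ_1 - h_1(2M_1 + M_2)/6 = 55/28, c_1 = M_1/2 = -297/112, d_1 = (M_2 - M_1)/(6h_1) = 131/224. So p'(1) = 55/28.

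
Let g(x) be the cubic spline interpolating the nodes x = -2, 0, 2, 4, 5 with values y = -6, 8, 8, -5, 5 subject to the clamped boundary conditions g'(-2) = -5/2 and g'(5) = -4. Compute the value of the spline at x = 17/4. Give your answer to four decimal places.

-1.8944

With M_i denoting the second derivative at x_i, h_i = 2, 2, 2, 1, and Δ_i = (y_(i+1) − y_i)/h_i = 7, 0, -13/2, 10:
  2·M_0 + 8·M_1 + 2·M_2 = 6(Δ_1 - Δ_0) = -42
  2·M_1 + 8·M_2 + 2·M_3 = 6(Δ_2 - Δ_1) = -39
  2·M_2 + 6·M_3 + 1·M_4 = 6(Δ_3 - Δ_2) = 99
Clamped end conditions give two more equations: 2h_0·M_0 + h_0·M_1 = 6(Δ_0 - g'(-2)) = 57 and h_3·M_3 + 2h_3·M_4 = 6(g'(5) - Δ_3) = -84.
Forward elimination and back-substitution give M_0 = 765/43, M_1 = -609/86, M_2 = -450/43, M_3 = 1266/43, M_4 = -2439/43.
On [4, 5], g(x) = -5 + 829/86·(x - 4) + 633/43·(x - 4)² - 1235/86·(x - 4)³.
With (x - 4) = 1/4: g(17/4) = -10427/5504.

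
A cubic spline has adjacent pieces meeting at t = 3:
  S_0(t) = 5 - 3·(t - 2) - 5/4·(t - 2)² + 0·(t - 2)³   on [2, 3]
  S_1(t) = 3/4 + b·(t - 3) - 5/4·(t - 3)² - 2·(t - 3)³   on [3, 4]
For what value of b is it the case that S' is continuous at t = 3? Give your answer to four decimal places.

S_0'(t) = -3 - 5/2·(t - 2) + 0·(t - 2)², so S_0'(3) = -11/2. On the right, S_1'(3) = b, so b = -11/2.

-5.5000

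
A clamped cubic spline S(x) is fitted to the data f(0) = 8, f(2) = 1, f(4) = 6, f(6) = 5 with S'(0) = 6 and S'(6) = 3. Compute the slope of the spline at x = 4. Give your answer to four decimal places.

1.4000

Put m_i = S'' at the i-th knot. Here h = (2, 2, 2) and Δ = (-7/2, 5/2, -1/2), so the interior equations h_(i-1)·m_(i-1) + 2(h_(i-1)+h_i)·m_i + h_i·m_(i+1) = 6(Δ_i − Δ_(i-1)) read
  2·m_0 + 8·m_1 + 2·m_2 = 6(Δ_1 - Δ_0) = 36
  2·m_1 + 8·m_2 + 2·m_3 = 6(Δ_2 - Δ_1) = -18
Clamped end conditions give two more equations: 2h_0·m_0 + h_0·m_1 = 6(Δ_0 - S'(0)) = -57 and h_2·m_2 + 2h_2·m_3 = 6(S'(6) - Δ_2) = 21.
Forward elimination and back-substitution give m_0 = -199/10, m_1 = 113/10, m_2 = -73/10, m_3 = 89/10.
On [4, 6], S'(x) = b_2 + 2c_2·(x - 4) + 3d_2·(x - 4)² with b_2 = Δ_2 - h_2(2m_2 + m_3)/6 = 7/5, c_2 = m_2/2 = -73/20, d_2 = (m_3 - m_2)/(6h_2) = 27/20. So S'(4) = 7/5.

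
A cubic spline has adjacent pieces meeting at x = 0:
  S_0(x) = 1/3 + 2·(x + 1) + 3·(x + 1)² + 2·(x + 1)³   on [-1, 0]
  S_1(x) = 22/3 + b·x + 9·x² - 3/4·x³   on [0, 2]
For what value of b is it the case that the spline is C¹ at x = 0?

14

S_0'(x) = 2 + 6·(x + 1) + 6·(x + 1)², so S_0'(0) = 14. On the right, S_1'(0) = b, so b = 14.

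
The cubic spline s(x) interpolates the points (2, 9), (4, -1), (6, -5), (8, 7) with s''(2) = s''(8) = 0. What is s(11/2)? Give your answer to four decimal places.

-5.3938

With σ_i denoting the second derivative at x_i, h_i = 2, 2, 2, and Δ_i = (y_(i+1) − y_i)/h_i = -5, -2, 6:
  2·σ_0 + 8·σ_1 + 2·σ_2 = 6(Δ_1 - Δ_0) = 18
  2·σ_1 + 8·σ_2 + 2·σ_3 = 6(Δ_2 - Δ_1) = 48
Natural end conditions: σ_0 = σ_3 = 0.
Hence σ_0 = 0, σ_1 = 4/5, σ_2 = 29/5, σ_3 = 0.
On [4, 6], s(x) = -1 - 67/15·(x - 4) + 2/5·(x - 4)² + 5/12·(x - 4)³.
With (x - 4) = 3/2: s(11/2) = -863/160.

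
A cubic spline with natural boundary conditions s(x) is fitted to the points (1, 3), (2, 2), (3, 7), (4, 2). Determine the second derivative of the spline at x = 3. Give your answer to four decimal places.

With M_i denoting the second derivative at x_i, h_i = 1, 1, 1, and Δ_i = (y_(i+1) − y_i)/h_i = -1, 5, -5:
  1·M_0 + 4·M_1 + 1·M_2 = 6(Δ_1 - Δ_0) = 36
  1·M_1 + 4·M_2 + 1·M_3 = 6(Δ_2 - Δ_1) = -60
Natural end conditions: M_0 = M_3 = 0.
Solving the tridiagonal system: M_0 = 0, M_1 = 68/5, M_2 = -92/5, M_3 = 0.

-18.4000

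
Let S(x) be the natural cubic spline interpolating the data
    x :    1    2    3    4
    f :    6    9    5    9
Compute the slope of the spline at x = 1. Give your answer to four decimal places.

Write m_i for S''(x_i). With h_i = 1, 1, 1 and divided differences Δ_i = 3, -4, 4, the continuity of S' gives the tridiagonal system
  1·m_0 + 4·m_1 + 1·m_2 = 6(Δ_1 - Δ_0) = -42
  1·m_1 + 4·m_2 + 1·m_3 = 6(Δ_2 - Δ_1) = 48
Natural end conditions: m_0 = m_3 = 0.
Solving: m_0 = 0, m_1 = -72/5, m_2 = 78/5, m_3 = 0.
On [1, 2], S'(x) = b_0 + 2c_0·(x - 1) + 3d_0·(x - 1)² with b_0 = Δ_0 - h_0(2m_0 + m_1)/6 = 27/5, c_0 = m_0/2 = 0, d_0 = (m_1 - m_0)/(6h_0) = -12/5. So S'(1) = 27/5.

5.4000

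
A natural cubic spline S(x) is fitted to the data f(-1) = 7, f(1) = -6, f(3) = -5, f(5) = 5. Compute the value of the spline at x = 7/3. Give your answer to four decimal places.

Let M_i = S''(x_i). Step sizes h_i = 2, 2, 2; slopes of the chords Δ_i = (y_(i+1) - y_i)/h_i = -13/2, 1/2, 5.
  2·M_0 + 8·M_1 + 2·M_2 = 6(Δ_1 - Δ_0) = 42
  2·M_1 + 8·M_2 + 2·M_3 = 6(Δ_2 - Δ_1) = 27
Natural end conditions: M_0 = M_3 = 0.
Solving the tridiagonal system: M_0 = 0, M_1 = 47/10, M_2 = 11/5, M_3 = 0.
On [1, 3], S(x) = -6 - 101/30·(x - 1) + 47/20·(x - 1)² - 5/24·(x - 1)³.
With (x - 1) = 4/3: S(7/3) = -2756/405.

-6.8049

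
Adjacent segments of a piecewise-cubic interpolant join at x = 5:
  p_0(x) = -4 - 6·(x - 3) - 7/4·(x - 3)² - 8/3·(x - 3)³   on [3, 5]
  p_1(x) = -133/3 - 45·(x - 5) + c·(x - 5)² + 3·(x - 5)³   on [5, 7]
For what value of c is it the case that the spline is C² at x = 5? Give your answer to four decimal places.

-17.7500

p_0''(x) = -7/2 - 16·(x - 3), so p_0''(5) = -71/2. On the right, p_1''(5) = 2c, so c = -71/4.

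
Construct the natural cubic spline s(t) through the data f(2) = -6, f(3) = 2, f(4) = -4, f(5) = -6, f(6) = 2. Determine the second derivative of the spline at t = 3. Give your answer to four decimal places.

-23.1429

With M_i denoting the second derivative at x_i, h_i = 1, 1, 1, 1, and Δ_i = (y_(i+1) − y_i)/h_i = 8, -6, -2, 8:
  1·M_0 + 4·M_1 + 1·M_2 = 6(Δ_1 - Δ_0) = -84
  1·M_1 + 4·M_2 + 1·M_3 = 6(Δ_2 - Δ_1) = 24
  1·M_2 + 4·M_3 + 1·M_4 = 6(Δ_3 - Δ_2) = 60
Natural end conditions: M_0 = M_4 = 0.
Hence M_0 = 0, M_1 = -162/7, M_2 = 60/7, M_3 = 90/7, M_4 = 0.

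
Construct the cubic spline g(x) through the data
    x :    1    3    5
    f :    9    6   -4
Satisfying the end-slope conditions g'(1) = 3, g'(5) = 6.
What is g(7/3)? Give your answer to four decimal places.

9.3333

With M_i denoting the second derivative at x_i, h_i = 2, 2, and Δ_i = (y_(i+1) − y_i)/h_i = -3/2, -5:
  2·M_0 + 8·M_1 + 2·M_2 = 6(Δ_1 - Δ_0) = -21
Clamped end conditions give two more equations: 2h_0·M_0 + h_0·M_1 = 6(Δ_0 - g'(1)) = -27 and h_1·M_1 + 2h_1·M_2 = 6(g'(5) - Δ_1) = 66.
Solving the tridiagonal system: M_0 = -27/8, M_1 = -27/4, M_2 = 159/8.
On [1, 3], g(x) = 9 + 3·(x - 1) - 27/16·(x - 1)² - 9/32·(x - 1)³.
With (x - 1) = 4/3: g(7/3) = 28/3.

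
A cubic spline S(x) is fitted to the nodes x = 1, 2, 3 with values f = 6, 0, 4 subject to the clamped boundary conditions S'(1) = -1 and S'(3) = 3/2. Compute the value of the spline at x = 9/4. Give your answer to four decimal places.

Write M_i for S''(x_i). With h_i = 1, 1 and divided differences Δ_i = -6, 4, the continuity of S' gives the tridiagonal system
  1·M_0 + 4·M_1 + 1·M_2 = 6(Δ_1 - Δ_0) = 60
Clamped end conditions give two more equations: 2h_0·M_0 + h_0·M_1 = 6(Δ_0 - S'(1)) = -30 and h_1·M_1 + 2h_1·M_2 = 6(S'(3) - Δ_1) = -15.
Solving: M_0 = -115/4, M_1 = 55/2, M_2 = -85/4.
On [2, 3], S(x) = 0 - 13/8·(x - 2) + 55/4·(x - 2)² - 65/8·(x - 2)³.
With (x - 2) = 1/4: S(9/4) = 167/512.

0.3262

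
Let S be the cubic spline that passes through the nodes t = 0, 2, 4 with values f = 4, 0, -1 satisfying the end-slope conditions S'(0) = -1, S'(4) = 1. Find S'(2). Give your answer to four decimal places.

-1.8750

Put σ_i = S'' at the i-th knot. Here h = (2, 2) and Δ = (-2, -1/2), so the interior equations h_(i-1)·σ_(i-1) + 2(h_(i-1)+h_i)·σ_i + h_i·σ_(i+1) = 6(Δ_i − Δ_(i-1)) read
  2·σ_0 + 8·σ_1 + 2·σ_2 = 6(Δ_1 - Δ_0) = 9
Clamped end conditions give two more equations: 2h_0·σ_0 + h_0·σ_1 = 6(Δ_0 - S'(0)) = -6 and h_1·σ_1 + 2h_1·σ_2 = 6(S'(4) - Δ_1) = 9.
Solving: σ_0 = -17/8, σ_1 = 5/4, σ_2 = 13/8.
On [2, 4], S'(t) = b_1 + 2c_1·(t - 2) + 3d_1·(t - 2)² with b_1 = Δ_1 - h_1(2σ_1 + σ_2)/6 = -15/8, c_1 = σ_1/2 = 5/8, d_1 = (σ_2 - σ_1)/(6h_1) = 1/32. So S'(2) = -15/8.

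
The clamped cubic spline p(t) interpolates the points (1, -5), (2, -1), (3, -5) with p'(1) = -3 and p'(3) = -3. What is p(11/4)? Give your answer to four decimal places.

Write m_i for p''(x_i). With h_i = 1, 1 and divided differences Δ_i = 4, -4, the continuity of p' gives the tridiagonal system
  1·m_0 + 4·m_1 + 1·m_2 = 6(Δ_1 - Δ_0) = -48
Clamped end conditions give two more equations: 2h_0·m_0 + h_0·m_1 = 6(Δ_0 - p'(1)) = 42 and h_1·m_1 + 2h_1·m_2 = 6(p'(3) - Δ_1) = 6.
Solving the tridiagonal system: m_0 = 33, m_1 = -24, m_2 = 15.
On [2, 3], p(t) = -1 + 3/2·(t - 2) - 12·(t - 2)² + 13/2·(t - 2)³.
With (t - 2) = 3/4: p(11/4) = -497/128.

-3.8828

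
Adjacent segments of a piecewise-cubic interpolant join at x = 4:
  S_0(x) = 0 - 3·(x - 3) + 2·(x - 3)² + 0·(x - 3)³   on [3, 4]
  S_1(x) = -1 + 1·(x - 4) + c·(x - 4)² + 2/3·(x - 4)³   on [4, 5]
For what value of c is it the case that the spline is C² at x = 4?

2

S_0''(x) = 4 + 0·(x - 3), so S_0''(4) = 4. On the right, S_1''(4) = 2c, so c = 2.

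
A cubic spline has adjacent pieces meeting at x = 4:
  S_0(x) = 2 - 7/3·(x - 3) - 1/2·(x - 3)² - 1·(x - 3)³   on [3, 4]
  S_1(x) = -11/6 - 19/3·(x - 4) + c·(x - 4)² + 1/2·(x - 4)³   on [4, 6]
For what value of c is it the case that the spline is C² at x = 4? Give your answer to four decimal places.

S_0''(x) = -1 - 6·(x - 3), so S_0''(4) = -7. On the right, S_1''(4) = 2c, so c = -7/2.

-3.5000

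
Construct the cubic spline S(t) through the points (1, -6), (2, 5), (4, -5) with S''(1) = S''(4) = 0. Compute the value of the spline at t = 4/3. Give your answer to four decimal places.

With M_i denoting the second derivative at x_i, h_i = 1, 2, and Δ_i = (y_(i+1) − y_i)/h_i = 11, -5:
  1·M_0 + 6·M_1 + 2·M_2 = 6(Δ_1 - Δ_0) = -96
Natural end conditions: M_0 = M_2 = 0.
Forward elimination and back-substitution give M_0 = 0, M_1 = -16, M_2 = 0.
On [1, 2], S(t) = -6 + 41/3·(t - 1) + 0·(t - 1)² - 8/3·(t - 1)³.
With (t - 1) = 1/3: S(4/3) = -125/81.

-1.5432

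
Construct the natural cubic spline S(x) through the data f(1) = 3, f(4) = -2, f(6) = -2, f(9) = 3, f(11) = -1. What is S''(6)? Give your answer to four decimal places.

1.6782

Put σ_i = S'' at the i-th knot. Here h = (3, 2, 3, 2) and Δ = (-5/3, 0, 5/3, -2), so the interior equations h_(i-1)·σ_(i-1) + 2(h_(i-1)+h_i)·σ_i + h_i·σ_(i+1) = 6(Δ_i − Δ_(i-1)) read
  3·σ_0 + 10·σ_1 + 2·σ_2 = 6(Δ_1 - Δ_0) = 10
  2·σ_1 + 10·σ_2 + 3·σ_3 = 6(Δ_2 - Δ_1) = 10
  3·σ_2 + 10·σ_3 + 2·σ_4 = 6(Δ_3 - Δ_2) = -22
Natural end conditions: σ_0 = σ_4 = 0.
Solving the tridiagonal system: σ_0 = 0, σ_1 = 289/435, σ_2 = 146/87, σ_3 = -392/145, σ_4 = 0.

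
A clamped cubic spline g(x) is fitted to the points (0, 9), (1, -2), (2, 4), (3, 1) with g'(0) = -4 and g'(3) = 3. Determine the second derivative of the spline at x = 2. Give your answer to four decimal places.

-33.3333

Let m_i = g''(x_i). Step sizes h_i = 1, 1, 1; slopes of the chords Δ_i = (y_(i+1) - y_i)/h_i = -11, 6, -3.
  1·m_0 + 4·m_1 + 1·m_2 = 6(Δ_1 - Δ_0) = 102
  1·m_1 + 4·m_2 + 1·m_3 = 6(Δ_2 - Δ_1) = -54
Clamped end conditions give two more equations: 2h_0·m_0 + h_0·m_1 = 6(Δ_0 - g'(0)) = -42 and h_2·m_2 + 2h_2·m_3 = 6(g'(3) - Δ_2) = 36.
Solving: m_0 = -130/3, m_1 = 134/3, m_2 = -100/3, m_3 = 104/3.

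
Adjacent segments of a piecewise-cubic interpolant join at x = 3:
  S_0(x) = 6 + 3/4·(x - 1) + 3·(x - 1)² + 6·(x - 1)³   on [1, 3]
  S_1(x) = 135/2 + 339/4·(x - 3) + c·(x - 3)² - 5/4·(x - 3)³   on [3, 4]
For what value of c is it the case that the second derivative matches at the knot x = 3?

S_0''(x) = 6 + 36·(x - 1), so S_0''(3) = 78. On the right, S_1''(3) = 2c, so c = 39.

39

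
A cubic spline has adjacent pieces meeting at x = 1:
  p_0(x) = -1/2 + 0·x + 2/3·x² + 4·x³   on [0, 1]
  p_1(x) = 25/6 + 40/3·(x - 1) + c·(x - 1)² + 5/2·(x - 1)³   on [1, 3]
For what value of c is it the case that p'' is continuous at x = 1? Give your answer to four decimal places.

12.6667

p_0''(x) = 4/3 + 24·x, so p_0''(1) = 76/3. On the right, p_1''(1) = 2c, so c = 38/3.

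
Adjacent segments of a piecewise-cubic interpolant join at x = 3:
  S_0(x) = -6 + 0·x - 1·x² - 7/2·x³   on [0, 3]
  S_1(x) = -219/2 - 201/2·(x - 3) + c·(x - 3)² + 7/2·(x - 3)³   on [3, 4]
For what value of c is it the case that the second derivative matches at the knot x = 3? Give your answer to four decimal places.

S_0''(x) = -2 - 21·x, so S_0''(3) = -65. On the right, S_1''(3) = 2c, so c = -65/2.

-32.5000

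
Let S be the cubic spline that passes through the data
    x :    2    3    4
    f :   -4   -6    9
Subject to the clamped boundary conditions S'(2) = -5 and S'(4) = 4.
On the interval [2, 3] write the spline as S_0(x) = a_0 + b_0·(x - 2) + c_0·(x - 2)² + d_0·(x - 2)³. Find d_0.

9

Write σ_i for S''(x_i). With h_i = 1, 1 and divided differences Δ_i = -2, 15, the continuity of S' gives the tridiagonal system
  1·σ_0 + 4·σ_1 + 1·σ_2 = 6(Δ_1 - Δ_0) = 102
Clamped end conditions give two more equations: 2h_0·σ_0 + h_0·σ_1 = 6(Δ_0 - S'(2)) = 18 and h_1·σ_1 + 2h_1·σ_2 = 6(S'(4) - Δ_1) = -66.
Solving the tridiagonal system: σ_0 = -12, σ_1 = 42, σ_2 = -54.
On [2, 3], with S_0(x) = a_0 + b_0·(x - 2) + c_0·(x - 2)² + d_0·(x - 2)³: c_0 = σ_0/2 = -6, d_0 = (σ_1 - σ_0)/(6h_0) = 9, b_0 = Δ_0 - h_0(2σ_0 + σ_1)/6 = -5.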